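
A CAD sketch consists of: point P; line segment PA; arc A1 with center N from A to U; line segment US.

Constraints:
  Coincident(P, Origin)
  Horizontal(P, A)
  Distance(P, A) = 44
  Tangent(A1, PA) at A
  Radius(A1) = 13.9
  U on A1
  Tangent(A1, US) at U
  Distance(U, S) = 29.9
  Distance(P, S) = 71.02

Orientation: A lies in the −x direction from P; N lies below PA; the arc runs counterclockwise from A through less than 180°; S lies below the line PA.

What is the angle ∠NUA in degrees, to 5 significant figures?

42.222°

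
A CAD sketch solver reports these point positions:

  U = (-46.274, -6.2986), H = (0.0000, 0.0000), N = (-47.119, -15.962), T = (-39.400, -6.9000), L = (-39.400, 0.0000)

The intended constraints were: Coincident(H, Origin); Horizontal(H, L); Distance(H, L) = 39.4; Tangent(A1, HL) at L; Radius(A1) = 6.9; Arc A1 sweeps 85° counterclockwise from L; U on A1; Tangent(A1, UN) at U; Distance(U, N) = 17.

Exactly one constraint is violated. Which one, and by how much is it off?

Distance(U, N) = 17 — off by 7.30.

H = (0.00, 0.00) ✓; H.y = 0.00, L.y = 0.00 ✓; |HL| = 39.40 ✓; ∠(TL, LH) = 90.00° ✓; |TL| = 6.900 ✓; bearing(T→U) − bearing(T→L) = 85.00° ✓; |TU| = 6.900 ✓; ∠(TU, UN) = 90.00° ✓; |UN| = 9.700 ✗.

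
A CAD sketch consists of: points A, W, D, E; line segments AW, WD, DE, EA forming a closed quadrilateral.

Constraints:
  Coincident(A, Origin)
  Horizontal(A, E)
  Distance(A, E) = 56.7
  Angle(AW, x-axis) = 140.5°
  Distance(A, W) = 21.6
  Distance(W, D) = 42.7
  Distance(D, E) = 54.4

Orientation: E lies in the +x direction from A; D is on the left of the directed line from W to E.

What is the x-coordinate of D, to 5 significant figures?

18.181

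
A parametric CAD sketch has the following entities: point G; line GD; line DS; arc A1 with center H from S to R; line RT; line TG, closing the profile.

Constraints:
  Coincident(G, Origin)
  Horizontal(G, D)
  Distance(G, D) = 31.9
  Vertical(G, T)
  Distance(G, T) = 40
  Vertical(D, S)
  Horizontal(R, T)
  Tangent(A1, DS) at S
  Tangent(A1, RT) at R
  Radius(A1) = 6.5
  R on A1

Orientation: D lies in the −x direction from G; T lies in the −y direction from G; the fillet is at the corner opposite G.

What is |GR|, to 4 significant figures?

47.38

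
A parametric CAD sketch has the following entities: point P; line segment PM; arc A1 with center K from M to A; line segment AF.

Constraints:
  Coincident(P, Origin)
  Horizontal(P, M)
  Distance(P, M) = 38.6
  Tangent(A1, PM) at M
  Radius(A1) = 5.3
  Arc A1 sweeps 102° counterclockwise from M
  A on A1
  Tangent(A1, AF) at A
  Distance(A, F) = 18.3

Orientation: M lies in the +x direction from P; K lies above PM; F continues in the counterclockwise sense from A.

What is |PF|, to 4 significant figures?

46.79

On A1, M sits at bearing -90° from K; a 102° counterclockwise sweep puts A at bearing 12°, so A = K + 5.3·(cos 12°, sin 12°) = (43.78, 6.402). A1 meets AF tangentially, so KA is at right angles to AF, so AF runs along (−sin 12°, cos 12°); with |AF| = 18.3, F = (39.98, 24.30). Then |PF| = |F − P| = 46.79.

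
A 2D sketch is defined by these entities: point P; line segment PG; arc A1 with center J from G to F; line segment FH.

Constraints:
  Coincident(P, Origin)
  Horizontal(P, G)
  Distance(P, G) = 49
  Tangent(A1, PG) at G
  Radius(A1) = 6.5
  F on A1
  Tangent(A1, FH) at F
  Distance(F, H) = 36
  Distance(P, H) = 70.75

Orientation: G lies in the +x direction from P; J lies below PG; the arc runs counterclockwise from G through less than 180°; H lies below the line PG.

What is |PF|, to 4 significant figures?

43.92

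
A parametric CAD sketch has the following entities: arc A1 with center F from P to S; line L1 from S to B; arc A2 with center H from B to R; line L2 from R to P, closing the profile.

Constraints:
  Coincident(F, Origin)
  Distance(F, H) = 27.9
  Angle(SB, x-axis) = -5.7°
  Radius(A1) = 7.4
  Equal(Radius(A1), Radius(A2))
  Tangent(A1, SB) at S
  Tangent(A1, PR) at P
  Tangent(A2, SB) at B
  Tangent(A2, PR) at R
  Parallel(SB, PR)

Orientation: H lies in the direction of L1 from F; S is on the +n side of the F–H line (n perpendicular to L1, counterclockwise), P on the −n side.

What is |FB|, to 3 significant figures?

28.9

The slot axis is L1's direction at -5.7°, so u = (cos -5.7°, sin -5.7°) = (0.995, -0.0993) and n = (−sin -5.7°, cos -5.7°) = (0.0993, 0.995). F is at the origin and H lies 27.9 along u from F, so H = 27.9·u = (27.8, -2.77). Tangency of A1 to both parallel lines with radius 7.4 puts S and P at F ± 7.4·n: S = (0.735, 7.36), P = (-0.735, -7.36). Equal radii place B and R the same way about H: B = H + 7.4·n = (28.5, 4.59), R = H − 7.4·n = (27.0, -10.1). Then |FB| = |B − F| = 28.9.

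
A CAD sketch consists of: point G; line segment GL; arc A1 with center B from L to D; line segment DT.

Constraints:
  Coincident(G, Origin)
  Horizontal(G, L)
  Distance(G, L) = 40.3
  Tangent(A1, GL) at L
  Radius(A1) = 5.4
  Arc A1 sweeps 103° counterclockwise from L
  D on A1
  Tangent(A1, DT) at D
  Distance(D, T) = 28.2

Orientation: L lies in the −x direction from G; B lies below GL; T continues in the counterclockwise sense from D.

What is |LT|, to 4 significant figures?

34.11

G is at the origin; G and L share the same y with |GL| = 40.3 and L on the −x side, so L = (-40.30, 0.000). The tangent condition forces BL to be normal to GL, so B = L + (0, -5.4) = (-40.30, -5.400). On A1, L sits at bearing 90° from B; a 103° counterclockwise sweep puts D at bearing 193°, so D = B + 5.4·(cos 193°, sin 193°) = (-45.56, -6.615). Tangency of A1 to DT means the radius BD is perpendicular to DT, so DT runs along (−sin 193°, cos 193°); with |DT| = 28.2, T = (-39.22, -34.09). Then |LT| = |T − L| = 34.11.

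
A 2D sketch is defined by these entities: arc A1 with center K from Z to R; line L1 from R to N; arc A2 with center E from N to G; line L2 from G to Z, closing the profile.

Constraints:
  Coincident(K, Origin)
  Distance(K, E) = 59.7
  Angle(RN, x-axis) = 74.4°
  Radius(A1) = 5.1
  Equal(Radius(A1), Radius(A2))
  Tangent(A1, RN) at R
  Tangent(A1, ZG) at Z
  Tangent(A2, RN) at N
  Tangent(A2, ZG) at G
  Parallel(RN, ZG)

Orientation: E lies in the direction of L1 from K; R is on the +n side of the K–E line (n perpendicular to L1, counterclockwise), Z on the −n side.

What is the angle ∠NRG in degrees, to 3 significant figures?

9.70°

The slot axis is L1's direction at 74.4°, so u = (cos 74.4°, sin 74.4°) = (0.269, 0.963) and n = (−sin 74.4°, cos 74.4°) = (-0.963, 0.269). K is at the origin and E lies 59.7 along u from K, so E = 59.7·u = (16.1, 57.5). Tangency of A1 to both parallel lines with radius 5.1 puts R and Z at K ± 5.1·n: R = (-4.91, 1.37), Z = (4.91, -1.37). Equal radii place N and G the same way about E: N = E + 5.1·n = (11.1, 58.9), G = E − 5.1·n = (21.0, 56.1). Then cos ∠NRG = RN·RG / (|RN||RG|), giving 9.70°.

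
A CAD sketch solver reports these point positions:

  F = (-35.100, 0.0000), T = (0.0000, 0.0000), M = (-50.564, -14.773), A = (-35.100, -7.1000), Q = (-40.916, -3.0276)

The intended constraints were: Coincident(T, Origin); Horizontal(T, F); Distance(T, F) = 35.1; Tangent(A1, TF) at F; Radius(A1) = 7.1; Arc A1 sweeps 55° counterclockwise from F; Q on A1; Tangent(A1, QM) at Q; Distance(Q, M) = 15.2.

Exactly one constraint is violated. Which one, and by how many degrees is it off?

Tangent(A1, QM) at Q — off by 4.40°.

T = (0.00, 0.00) ✓; T.y = 0.00, F.y = 0.00 ✓; |TF| = 35.10 ✓; ∠(AF, FT) = 90.00° ✓; |AF| = 7.100 ✓; bearing(A→Q) − bearing(A→F) = 55.00° ✓; |AQ| = 7.100 ✓; ∠(AQ, QM) = 94.40° ✗; |QM| = 15.20 ✓.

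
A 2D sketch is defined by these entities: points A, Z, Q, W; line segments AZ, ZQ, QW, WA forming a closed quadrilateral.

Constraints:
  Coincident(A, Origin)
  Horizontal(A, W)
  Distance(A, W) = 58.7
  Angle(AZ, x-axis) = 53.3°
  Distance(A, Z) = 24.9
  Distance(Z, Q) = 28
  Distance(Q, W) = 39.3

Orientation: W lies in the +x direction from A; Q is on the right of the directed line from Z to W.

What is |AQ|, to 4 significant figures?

21.50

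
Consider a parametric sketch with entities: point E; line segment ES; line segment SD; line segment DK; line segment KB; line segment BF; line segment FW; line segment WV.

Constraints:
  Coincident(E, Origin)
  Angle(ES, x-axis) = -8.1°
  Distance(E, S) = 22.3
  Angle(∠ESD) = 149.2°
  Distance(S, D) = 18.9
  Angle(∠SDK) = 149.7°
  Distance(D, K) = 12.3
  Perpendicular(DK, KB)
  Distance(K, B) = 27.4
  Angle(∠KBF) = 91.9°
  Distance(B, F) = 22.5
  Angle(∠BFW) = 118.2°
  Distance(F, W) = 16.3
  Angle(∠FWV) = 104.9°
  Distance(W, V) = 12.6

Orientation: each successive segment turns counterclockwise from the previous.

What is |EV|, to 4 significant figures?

29.73

E is at the origin; ES runs at -8.1° with length 22.3, so S = (22.08, -3.142). ∠ESD = 149.2° gives SD at 22.70° from the x-axis; with |SD| = 18.9, D = (39.51, 4.152). ∠SDK = 149.7° gives DK at 53.00° from the x-axis; with |DK| = 12.3, K = (46.92, 13.97). DK ⟂ KB, so KB runs at 143.0°; with |KB| = 27.4, B = (25.03, 30.46). ∠KBF = 91.9° gives BF at -128.9° from the x-axis; with |BF| = 22.5, F = (10.90, 12.95). ∠BFW = 118.2° gives FW at -67.10° from the x-axis; with |FW| = 16.3, W = (17.25, -2.061). ∠FWV = 104.9° gives WV at 8.000° from the x-axis; with |WV| = 12.6, V = (29.72, -0.3077). Then |EV| = |V − E| = 29.73.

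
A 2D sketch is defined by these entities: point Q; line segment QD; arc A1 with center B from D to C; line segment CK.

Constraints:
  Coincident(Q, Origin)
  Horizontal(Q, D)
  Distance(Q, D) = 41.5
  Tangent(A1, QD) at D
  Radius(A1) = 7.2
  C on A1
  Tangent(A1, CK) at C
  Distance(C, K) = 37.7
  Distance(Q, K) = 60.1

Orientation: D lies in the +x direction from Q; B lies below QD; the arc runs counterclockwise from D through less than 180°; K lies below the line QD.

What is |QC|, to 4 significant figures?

35.31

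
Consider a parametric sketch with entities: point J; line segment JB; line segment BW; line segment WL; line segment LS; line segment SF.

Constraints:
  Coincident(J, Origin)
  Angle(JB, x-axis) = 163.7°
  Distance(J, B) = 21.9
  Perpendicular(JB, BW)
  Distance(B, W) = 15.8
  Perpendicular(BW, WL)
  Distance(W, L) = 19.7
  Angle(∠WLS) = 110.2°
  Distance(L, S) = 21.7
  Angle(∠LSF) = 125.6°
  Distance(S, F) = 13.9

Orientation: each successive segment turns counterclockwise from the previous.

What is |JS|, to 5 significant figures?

6.9898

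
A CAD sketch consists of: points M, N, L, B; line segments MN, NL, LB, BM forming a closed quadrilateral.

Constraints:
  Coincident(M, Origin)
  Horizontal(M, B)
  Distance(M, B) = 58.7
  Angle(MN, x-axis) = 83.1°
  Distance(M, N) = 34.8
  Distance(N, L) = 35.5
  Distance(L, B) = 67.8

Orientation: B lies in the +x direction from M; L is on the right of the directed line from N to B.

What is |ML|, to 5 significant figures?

9.2237

Checks: |NL| = 35.50 ✓; |LB| = 67.80 ✓.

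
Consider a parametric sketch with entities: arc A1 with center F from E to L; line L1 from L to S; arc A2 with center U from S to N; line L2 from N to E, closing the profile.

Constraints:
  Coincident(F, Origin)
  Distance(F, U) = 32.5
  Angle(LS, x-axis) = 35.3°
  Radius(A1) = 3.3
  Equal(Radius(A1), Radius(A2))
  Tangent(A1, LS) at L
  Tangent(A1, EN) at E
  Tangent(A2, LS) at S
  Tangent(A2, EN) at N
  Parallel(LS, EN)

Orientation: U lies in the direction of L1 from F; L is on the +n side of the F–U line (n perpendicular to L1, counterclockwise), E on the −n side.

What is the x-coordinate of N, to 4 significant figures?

28.43

The slot axis is L1's direction at 35.3°, so u = (cos 35.3°, sin 35.3°) = (0.8161, 0.5779) and n = (−sin 35.3°, cos 35.3°) = (-0.5779, 0.8161). F is at the origin and U lies 32.5 along u from F, so U = 32.5·u = (26.52, 18.78). Tangency of A1 to both parallel lines with radius 3.3 puts L and E at F ± 3.3·n: L = (-1.907, 2.693), E = (1.907, -2.693). Equal radii place S and N the same way about U: S = U + 3.3·n = (24.62, 21.47), N = U − 3.3·n = (28.43, 16.09). So N.x = 28.43.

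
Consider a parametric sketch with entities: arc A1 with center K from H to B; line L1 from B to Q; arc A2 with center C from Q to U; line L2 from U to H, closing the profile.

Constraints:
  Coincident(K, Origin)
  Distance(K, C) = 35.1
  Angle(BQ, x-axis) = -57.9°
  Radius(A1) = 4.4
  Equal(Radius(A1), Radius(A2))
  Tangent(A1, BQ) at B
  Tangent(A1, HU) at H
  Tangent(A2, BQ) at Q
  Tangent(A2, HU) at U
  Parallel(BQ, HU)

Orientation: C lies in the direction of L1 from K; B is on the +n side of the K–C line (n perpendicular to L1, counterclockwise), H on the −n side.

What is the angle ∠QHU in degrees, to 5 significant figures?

14.075°

The slot axis is L1's direction at -57.9°, so u = (cos -57.9°, sin -57.9°) = (0.53140, -0.84712) and n = (−sin -57.9°, cos -57.9°) = (0.84712, 0.53140). K is at the origin and C lies 35.1 along u from K, so C = 35.1·u = (18.652, -29.734). Tangency of A1 to both parallel lines with radius 4.4 puts B and H at K ± 4.4·n: B = (3.7273, 2.3382), H = (-3.7273, -2.3382). Equal radii place Q and U the same way about C: Q = C + 4.4·n = (22.379, -27.396), U = C − 4.4·n = (14.925, -32.072). Then cos ∠QHU = HQ·HU / (|HQ||HU|), giving 14.075°.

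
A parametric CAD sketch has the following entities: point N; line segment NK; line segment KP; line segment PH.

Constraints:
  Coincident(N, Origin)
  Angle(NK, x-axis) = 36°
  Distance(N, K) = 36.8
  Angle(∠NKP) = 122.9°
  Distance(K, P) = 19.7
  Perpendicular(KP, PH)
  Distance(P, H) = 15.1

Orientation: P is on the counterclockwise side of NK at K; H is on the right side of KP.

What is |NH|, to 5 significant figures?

60.754

∠NKP = 122.9°, so KP runs at 36.0° + (180° − 122.9°) = 93.100° from the x-axis; with |KP| = 19.7, P = K + 19.7·(cos 93.100°, sin 93.100°) = (28.706, 41.302). KP is perpendicular to PH; with |PH| = 15.1 on the right of KP, H = P + 15.1·(0.99854, 0.054079) = (43.784, 42.118). Then |NH| = |H − N| = 60.754.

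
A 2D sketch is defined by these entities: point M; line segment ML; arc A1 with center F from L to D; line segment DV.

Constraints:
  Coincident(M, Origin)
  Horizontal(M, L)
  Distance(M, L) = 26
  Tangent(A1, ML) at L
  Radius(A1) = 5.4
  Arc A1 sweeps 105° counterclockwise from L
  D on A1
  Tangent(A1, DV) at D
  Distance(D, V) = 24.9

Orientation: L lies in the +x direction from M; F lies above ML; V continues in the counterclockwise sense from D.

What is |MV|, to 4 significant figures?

39.56

M is at the origin; ML is horizontal with |ML| = 26.0 and L on the +x side, so L = (26.00, 0.000). A1 meets ML tangentially, so FL is at right angles to ML, so F = L + (0, 5.4) = (26.00, 5.400). On A1, L sits at bearing -90° from F; a 105° counterclockwise sweep puts D at bearing 15°, so D = F + 5.4·(cos 15°, sin 15°) = (31.22, 6.798). Since A1 is tangent to DV there, FD ⟂ DV, so DV runs along (−sin 15°, cos 15°); with |DV| = 24.9, V = (24.77, 30.85). Then |MV| = |V − M| = 39.56.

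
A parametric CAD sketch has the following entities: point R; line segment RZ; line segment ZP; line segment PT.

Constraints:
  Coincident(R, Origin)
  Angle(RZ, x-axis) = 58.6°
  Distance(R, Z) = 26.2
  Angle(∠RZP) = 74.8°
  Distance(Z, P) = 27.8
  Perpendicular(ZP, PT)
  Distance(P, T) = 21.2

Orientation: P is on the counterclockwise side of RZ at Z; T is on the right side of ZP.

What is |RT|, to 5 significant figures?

50.978

∠RZP = 74.8°, so ZP runs at 58.6° + (180° − 74.8°) = 163.80° from the x-axis; with |ZP| = 27.8, P = Z + 27.8·(cos 163.80°, sin 163.80°) = (-13.046, 30.119). ZP is perpendicular to PT; with |PT| = 21.2 on the right of ZP, T = P + 21.2·(0.27899, 0.96029) = (-7.1311, 50.477). Then |RT| = |T − R| = 50.978.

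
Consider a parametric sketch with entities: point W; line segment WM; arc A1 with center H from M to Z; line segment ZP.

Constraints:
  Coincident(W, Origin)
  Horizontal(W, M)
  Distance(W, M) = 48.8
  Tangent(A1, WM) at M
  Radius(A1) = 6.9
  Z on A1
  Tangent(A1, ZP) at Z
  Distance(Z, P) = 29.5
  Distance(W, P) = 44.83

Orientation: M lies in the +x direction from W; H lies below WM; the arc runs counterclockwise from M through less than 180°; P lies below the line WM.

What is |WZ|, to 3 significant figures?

42.6

Checks: |HZ| = 6.900 ✓; ∠(HZ, ZP) = 90.00° ✓; |ZP| = 29.50 ✓; |WP| = 44.83 ✓.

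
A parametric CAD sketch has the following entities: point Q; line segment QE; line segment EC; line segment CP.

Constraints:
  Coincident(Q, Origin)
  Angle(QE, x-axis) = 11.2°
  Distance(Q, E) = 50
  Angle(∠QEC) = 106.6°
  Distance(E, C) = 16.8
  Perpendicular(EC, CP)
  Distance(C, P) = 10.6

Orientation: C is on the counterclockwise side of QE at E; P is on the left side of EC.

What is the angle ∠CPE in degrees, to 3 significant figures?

57.8°

Q is at the origin; QE runs at 11.2° with length 50.0, so E = 50.0·(cos 11.2°, sin 11.2°) = (49.0, 9.71). ∠QEC = 106.6°, so EC runs at 11.2° + (180° − 106.6°) = 84.6° from the x-axis; with |EC| = 16.8, C = E + 16.8·(cos 84.6°, sin 84.6°) = (50.6, 26.4). EC ⟂ CP; with |CP| = 10.6 on the left of EC, P = C + 10.6·(-0.996, 0.0941) = (40.1, 27.4). Then cos ∠CPE = PC·PE / (|PC||PE|), giving 57.8°.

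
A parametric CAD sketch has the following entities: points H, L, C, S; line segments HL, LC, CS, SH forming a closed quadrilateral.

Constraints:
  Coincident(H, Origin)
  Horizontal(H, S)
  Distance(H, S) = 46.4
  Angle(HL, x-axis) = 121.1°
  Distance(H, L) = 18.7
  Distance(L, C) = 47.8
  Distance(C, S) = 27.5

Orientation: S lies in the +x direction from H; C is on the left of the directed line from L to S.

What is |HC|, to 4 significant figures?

45.25

Checks: H = (0.00, 0.00) ✓; |LC| = 47.80 ✓; |CS| = 27.50 ✓.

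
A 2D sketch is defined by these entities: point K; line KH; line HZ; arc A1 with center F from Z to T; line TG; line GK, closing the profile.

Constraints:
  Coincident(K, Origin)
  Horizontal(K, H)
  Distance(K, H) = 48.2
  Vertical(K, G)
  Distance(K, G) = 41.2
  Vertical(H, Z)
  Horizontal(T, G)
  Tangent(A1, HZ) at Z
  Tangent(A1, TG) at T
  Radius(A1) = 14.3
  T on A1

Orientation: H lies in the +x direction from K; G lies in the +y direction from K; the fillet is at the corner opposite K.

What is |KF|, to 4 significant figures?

43.28

K and G share the same x with |KG| = 41.2 and G on the +y side, so G = (0.000, 41.20). The virtual corner opposite K is at (48.20, 41.20). Since A1 is tangent to HZ there, FZ ⟂ HZ and since A1 is tangent to TG there, FT ⟂ TG, with radius 14.3, so the center F sits 14.3 in from both sides at F = (33.90, 26.90). Then |KF| = |F − K| = 43.28.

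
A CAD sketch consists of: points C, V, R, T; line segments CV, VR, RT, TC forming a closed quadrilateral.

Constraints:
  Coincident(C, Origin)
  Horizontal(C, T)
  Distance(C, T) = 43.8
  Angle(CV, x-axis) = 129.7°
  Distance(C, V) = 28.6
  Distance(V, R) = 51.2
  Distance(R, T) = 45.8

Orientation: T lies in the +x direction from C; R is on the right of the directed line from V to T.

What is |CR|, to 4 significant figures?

24.23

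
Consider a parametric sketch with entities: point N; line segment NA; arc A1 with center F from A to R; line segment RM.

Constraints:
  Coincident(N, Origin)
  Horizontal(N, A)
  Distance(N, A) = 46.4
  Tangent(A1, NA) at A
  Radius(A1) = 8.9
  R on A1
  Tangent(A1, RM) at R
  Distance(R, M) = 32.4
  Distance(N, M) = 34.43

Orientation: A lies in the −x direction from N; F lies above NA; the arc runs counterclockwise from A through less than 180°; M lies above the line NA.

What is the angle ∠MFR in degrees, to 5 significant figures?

74.640°

Checks: |FA| = 8.900 ✓; |FR| = 8.900 ✓; ∠(FR, RM) = 90.00° ✓; |RM| = 32.40 ✓; |NM| = 34.43 ✓.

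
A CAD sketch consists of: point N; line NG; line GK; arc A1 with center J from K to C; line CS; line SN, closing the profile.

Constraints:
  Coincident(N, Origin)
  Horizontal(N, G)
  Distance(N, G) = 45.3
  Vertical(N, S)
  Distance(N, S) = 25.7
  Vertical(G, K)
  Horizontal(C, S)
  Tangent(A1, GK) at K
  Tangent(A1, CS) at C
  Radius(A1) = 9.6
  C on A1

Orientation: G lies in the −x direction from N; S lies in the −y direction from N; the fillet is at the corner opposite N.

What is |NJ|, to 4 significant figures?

39.16

N is at the origin; N and G share the same y with |NG| = 45.3 and G on the −x side, so G = (-45.30, 0.000). N and S share the same x with |NS| = 25.7 and S on the −y side, so S = (0.000, -25.70). The virtual corner opposite N is at (-45.30, -25.70). Since A1 is tangent to GK there, JK ⟂ GK and tangency of A1 to CS means the radius JC is perpendicular to CS, with radius 9.6, so the center J sits 9.6 in from both sides at J = (-35.70, -16.10). Then |NJ| = |J − N| = 39.16.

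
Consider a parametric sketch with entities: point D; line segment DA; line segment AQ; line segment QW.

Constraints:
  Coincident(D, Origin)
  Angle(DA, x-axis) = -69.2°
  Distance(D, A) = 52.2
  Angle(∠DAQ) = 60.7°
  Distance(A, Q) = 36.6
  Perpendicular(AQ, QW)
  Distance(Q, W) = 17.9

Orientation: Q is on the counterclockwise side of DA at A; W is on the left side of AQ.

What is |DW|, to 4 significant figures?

29.75

D is at the origin; DA runs at -69.2° with length 52.2, so A = 52.2·(cos -69.2°, sin -69.2°) = (18.54, -48.80). ∠DAQ = 60.7°, so AQ runs at -69.2° + (180° − 60.7°) = 50.10° from the x-axis; with |AQ| = 36.6, Q = A + 36.6·(cos 50.10°, sin 50.10°) = (42.01, -20.72). AQ ⟂ QW; with |QW| = 17.9 on the left of AQ, W = Q + 17.9·(-0.7672, 0.6414) = (28.28, -9.238). Then |DW| = |W − D| = 29.75.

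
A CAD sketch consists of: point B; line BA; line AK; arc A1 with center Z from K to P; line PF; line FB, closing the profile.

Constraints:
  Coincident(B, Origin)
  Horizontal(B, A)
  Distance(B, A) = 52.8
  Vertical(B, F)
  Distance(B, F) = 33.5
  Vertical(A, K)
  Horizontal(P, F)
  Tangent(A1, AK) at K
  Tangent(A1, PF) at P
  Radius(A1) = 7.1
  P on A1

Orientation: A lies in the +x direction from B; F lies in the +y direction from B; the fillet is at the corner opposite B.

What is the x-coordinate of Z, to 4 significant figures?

45.70

B is at the origin; B and A share the same y with |BA| = 52.8 and A on the +x side, so A = (52.80, 0.000). BF is vertical with |BF| = 33.5 and F on the +y side, so F = (0.000, 33.50). The virtual corner opposite B is at (52.80, 33.50). The tangent condition forces ZK to be normal to AK and tangency of A1 to PF means the radius ZP is perpendicular to PF, with radius 7.1, so the center Z sits 7.1 in from both sides at Z = (45.70, 26.40). So Z.x = 45.70.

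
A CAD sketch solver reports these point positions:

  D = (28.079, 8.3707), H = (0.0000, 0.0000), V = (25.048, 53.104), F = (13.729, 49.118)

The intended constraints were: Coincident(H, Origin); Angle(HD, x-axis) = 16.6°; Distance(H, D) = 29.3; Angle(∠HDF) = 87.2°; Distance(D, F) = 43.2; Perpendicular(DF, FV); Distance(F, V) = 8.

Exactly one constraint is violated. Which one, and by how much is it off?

Distance(F, V) = 8 — off by 4.00.

H = (0.00, 0.00) ✓; HD at 16.60° ✓; |HD| = 29.30 ✓; ∠HDF = 87.20° ✓; |DF| = 43.20 ✓; ∠(DF, FV) = 90.00° ✓; |FV| = 12.00 ✗.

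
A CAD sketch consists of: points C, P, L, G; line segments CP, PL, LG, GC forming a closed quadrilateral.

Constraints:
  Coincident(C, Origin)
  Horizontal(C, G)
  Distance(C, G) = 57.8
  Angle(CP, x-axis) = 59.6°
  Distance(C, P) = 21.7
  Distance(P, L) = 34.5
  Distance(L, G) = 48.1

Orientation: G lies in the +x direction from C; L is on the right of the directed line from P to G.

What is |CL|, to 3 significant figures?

20.0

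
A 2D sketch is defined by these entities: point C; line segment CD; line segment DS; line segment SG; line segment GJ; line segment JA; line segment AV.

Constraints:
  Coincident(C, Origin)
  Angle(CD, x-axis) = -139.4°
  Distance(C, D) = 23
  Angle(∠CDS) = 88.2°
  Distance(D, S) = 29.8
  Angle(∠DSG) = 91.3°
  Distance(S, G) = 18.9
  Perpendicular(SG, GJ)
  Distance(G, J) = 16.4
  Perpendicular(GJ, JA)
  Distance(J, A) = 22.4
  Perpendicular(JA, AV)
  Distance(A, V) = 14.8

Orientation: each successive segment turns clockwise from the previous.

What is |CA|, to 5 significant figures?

28.997

C is at the origin; CD runs at -139.4° with length 23.0, so D = (-17.463, -14.968). ∠CDS = 88.2° gives DS at 128.80° from the x-axis; with |DS| = 29.8, S = (-36.136, 8.2565). ∠DSG = 91.3° gives SG at 40.100° from the x-axis; with |SG| = 18.9, G = (-21.679, 20.430). The perpendicularity gives GJ at right angles to SG, so GJ runs at -49.900°; with |GJ| = 16.4, J = (-11.115, 7.8857). GJ ⟂ JA, so JA runs at -139.90°; with |JA| = 22.4, A = (-28.250, -6.5427). Then |CA| = |A − C| = 28.997.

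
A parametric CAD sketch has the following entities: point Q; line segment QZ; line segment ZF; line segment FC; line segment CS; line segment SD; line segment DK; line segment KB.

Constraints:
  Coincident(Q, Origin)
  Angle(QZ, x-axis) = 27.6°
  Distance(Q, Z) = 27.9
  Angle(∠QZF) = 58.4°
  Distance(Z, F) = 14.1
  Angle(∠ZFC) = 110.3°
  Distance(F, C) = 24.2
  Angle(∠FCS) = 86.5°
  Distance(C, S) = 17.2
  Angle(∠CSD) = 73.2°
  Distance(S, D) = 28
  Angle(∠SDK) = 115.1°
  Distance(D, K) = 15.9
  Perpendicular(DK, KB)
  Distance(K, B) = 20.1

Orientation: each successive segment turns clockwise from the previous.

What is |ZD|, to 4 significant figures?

6.039

Q is at the origin; QZ runs at 27.6° with length 27.9, so Z = (24.73, 12.93). ∠QZF = 58.4° gives ZF at -94.00° from the x-axis; with |ZF| = 14.1, F = (23.74, -1.140). ∠ZFC = 110.3° gives FC at -163.7° from the x-axis; with |FC| = 24.2, C = (0.5142, -7.932). ∠FCS = 86.5° gives CS at 102.8° from the x-axis; with |CS| = 17.2, S = (-3.296, 8.841). ∠CSD = 73.2° gives SD at -4.000° from the x-axis; with |SD| = 28.0, D = (24.64, 6.888). Then |ZD| = |D − Z| = 6.039.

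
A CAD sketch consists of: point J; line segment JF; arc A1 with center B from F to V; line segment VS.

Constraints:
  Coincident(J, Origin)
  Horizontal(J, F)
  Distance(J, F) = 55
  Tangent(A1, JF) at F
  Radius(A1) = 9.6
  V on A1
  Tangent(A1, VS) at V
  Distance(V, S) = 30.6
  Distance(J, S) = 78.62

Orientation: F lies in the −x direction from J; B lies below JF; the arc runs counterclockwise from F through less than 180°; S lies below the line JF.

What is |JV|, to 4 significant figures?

65.06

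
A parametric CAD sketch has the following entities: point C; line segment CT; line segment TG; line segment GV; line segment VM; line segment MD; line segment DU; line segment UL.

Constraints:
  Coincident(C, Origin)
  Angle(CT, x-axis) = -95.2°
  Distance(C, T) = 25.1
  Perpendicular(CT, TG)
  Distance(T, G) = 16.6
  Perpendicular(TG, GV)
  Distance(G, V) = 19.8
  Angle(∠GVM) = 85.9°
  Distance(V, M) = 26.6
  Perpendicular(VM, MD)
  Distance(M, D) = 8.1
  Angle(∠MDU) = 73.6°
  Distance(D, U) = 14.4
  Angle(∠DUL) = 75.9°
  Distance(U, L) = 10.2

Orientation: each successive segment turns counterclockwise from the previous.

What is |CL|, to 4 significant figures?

2.478

∠MDU = 73.6° gives DU at 15.30° from the x-axis; with |DU| = 14.4, U = (3.190, -10.57). ∠DUL = 75.9° gives UL at 119.4° from the x-axis; with |UL| = 10.2, L = (-1.817, -1.684). Then |CL| = |L − C| = 2.478.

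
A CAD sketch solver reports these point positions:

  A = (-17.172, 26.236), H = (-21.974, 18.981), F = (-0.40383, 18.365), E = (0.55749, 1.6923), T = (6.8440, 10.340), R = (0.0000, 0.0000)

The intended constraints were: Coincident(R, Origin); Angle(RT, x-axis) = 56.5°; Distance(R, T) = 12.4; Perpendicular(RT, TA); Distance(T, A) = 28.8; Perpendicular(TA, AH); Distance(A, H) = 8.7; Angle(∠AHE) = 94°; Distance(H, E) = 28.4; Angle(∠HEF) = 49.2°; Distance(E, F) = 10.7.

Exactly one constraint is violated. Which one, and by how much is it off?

Distance(E, F) = 10.7 — off by 6.00.

R = (0.00, 0.00) ✓; RT at 56.50° ✓; |RT| = 12.40 ✓; ∠(RT, TA) = 90.00° ✓; |TA| = 28.80 ✓; ∠(TA, AH) = 90.00° ✓; |AH| = 8.700 ✓; ∠AHE = 94.00° ✓; |HE| = 28.40 ✓; ∠HEF = 49.20° ✓; |EF| = 16.70 ✗.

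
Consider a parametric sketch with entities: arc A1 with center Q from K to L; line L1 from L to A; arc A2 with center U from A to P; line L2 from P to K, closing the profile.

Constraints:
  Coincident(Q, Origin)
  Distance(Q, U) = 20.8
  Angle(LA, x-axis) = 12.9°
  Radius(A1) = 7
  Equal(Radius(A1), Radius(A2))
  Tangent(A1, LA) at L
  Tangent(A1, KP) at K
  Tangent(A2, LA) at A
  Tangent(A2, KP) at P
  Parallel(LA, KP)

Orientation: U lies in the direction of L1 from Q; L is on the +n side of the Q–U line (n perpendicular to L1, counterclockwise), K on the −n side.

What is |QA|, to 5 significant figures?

21.946

Tangency of A1 to both parallel lines with radius 7.0 puts L and K at Q ± 7.0·n: L = (-1.5628, 6.8233), K = (1.5628, -6.8233). Equal radii place A and P the same way about U: A = U + 7.0·n = (18.712, 11.467), P = U − 7.0·n = (21.838, -2.1797). Then |QA| = |A − Q| = 21.946.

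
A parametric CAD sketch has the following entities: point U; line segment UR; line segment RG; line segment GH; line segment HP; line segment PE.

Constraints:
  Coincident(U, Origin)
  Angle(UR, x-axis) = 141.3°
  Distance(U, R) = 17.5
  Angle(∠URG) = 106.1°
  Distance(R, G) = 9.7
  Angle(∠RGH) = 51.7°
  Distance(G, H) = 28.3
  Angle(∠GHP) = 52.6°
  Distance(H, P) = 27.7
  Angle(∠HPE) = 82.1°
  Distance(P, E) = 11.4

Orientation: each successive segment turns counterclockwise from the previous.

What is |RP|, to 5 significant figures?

15.395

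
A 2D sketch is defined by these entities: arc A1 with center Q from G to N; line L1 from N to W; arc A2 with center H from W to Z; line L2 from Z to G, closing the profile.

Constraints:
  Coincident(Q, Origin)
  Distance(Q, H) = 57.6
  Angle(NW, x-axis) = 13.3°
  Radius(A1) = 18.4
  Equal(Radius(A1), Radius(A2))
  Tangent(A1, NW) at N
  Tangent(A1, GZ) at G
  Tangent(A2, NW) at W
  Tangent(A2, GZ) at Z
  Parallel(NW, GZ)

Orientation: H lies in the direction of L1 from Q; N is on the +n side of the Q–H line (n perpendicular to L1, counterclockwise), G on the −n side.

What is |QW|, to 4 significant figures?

60.47

The slot axis is L1's direction at 13.3°, so u = (cos 13.3°, sin 13.3°) = (0.9732, 0.2300) and n = (−sin 13.3°, cos 13.3°) = (-0.2300, 0.9732). Q is at the origin and H lies 57.6 along u from Q, so H = 57.6·u = (56.06, 13.25). Tangency of A1 to both parallel lines with radius 18.4 puts N and G at Q ± 18.4·n: N = (-4.233, 17.91), G = (4.233, -17.91). Equal radii place W and Z the same way about H: W = H + 18.4·n = (51.82, 31.16), Z = H − 18.4·n = (60.29, -4.656). Then |QW| = |W − Q| = 60.47.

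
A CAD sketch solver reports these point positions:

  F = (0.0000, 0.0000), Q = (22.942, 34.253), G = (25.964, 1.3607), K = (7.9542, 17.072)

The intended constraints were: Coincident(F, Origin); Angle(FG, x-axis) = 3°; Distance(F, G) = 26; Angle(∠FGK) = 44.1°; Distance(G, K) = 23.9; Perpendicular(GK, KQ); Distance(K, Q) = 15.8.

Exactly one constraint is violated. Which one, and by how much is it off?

Distance(K, Q) = 15.8 — off by 7.00.

F = (0.00, 0.00) ✓; FG at 3.000° ✓; |FG| = 26.00 ✓; ∠FGK = 44.10° ✓; |GK| = 23.90 ✓; ∠(GK, KQ) = 90.00° ✓; |KQ| = 22.80 ✗.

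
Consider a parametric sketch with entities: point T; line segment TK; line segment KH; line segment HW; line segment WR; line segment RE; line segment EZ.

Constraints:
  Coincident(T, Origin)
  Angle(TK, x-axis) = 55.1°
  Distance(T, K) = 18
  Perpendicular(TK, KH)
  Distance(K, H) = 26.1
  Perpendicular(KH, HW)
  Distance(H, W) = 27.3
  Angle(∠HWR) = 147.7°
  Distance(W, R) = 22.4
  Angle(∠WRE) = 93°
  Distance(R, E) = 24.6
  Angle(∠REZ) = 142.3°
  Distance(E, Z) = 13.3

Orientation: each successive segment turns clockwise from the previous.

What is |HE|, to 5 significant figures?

47.816

T is at the origin; TK runs at 55.1° with length 18.0, so K = (10.299, 14.763). TK is perpendicular to KH, so KH runs at -34.900°; with |KH| = 26.1, H = (31.705, -0.17027). KH is perpendicular to HW, so HW runs at -124.90°; with |HW| = 27.3, W = (16.085, -22.560). ∠HWR = 147.7° gives WR at -157.20° from the x-axis; with |WR| = 22.4, R = (-4.5647, -31.241). ∠WRE = 93.0° gives RE at 115.80° from the x-axis; with |RE| = 24.6, E = (-15.271, -9.0929). Then |HE| = |E − H| = 47.816.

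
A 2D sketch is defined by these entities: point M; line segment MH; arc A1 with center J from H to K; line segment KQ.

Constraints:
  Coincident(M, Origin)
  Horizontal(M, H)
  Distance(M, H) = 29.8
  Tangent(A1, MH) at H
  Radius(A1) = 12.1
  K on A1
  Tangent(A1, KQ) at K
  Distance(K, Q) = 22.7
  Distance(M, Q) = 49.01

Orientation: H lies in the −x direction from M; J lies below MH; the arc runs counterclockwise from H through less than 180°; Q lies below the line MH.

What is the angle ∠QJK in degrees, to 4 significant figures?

61.94°

M is at the origin; MH is horizontal with |MH| = 29.8 and H on the −x side, so H = (-29.80, 0.000). The tangent condition forces JH to be normal to MH, so J = H + (0, -12.1) = (-29.80, -12.10). Since JK ⟂ KQ (tangency), |JQ| = √(12.1² + 22.7²) = 25.72 regardless of where K sits on A1. So Q lies on both circle(M, 49.01) and circle(J, 25.72); the below-MH intersection is Q = (-31.21, -37.78). K is the foot of the tangent from Q: K = (-40.77, -17.20).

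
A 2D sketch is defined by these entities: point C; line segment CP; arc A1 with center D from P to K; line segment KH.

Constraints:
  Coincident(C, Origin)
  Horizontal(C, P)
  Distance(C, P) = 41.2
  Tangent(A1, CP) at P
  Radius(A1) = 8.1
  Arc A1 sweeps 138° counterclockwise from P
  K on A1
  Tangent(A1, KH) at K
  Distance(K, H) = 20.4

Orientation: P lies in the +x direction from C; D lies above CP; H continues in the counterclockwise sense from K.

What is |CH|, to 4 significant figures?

41.96

C is at the origin; CP is horizontal with |CP| = 41.2 and P on the +x side, so P = (41.20, 0.000). The tangent condition forces DP to be normal to CP, so D = P + (0, 8.1) = (41.20, 8.100). On A1, P sits at bearing -90° from D; a 138° counterclockwise sweep puts K at bearing 48°, so K = D + 8.1·(cos 48°, sin 48°) = (46.62, 14.12). A1 meets KH tangentially, so DK is at right angles to KH, so KH runs along (−sin 48°, cos 48°); with |KH| = 20.4, H = (31.46, 27.77). Then |CH| = |H − C| = 41.96.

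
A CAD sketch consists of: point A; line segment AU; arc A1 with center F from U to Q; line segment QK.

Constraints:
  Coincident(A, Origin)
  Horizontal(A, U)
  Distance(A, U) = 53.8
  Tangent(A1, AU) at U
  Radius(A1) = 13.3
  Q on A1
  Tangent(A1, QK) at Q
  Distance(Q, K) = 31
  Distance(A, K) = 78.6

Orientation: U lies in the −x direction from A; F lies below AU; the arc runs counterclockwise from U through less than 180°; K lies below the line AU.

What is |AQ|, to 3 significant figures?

68.6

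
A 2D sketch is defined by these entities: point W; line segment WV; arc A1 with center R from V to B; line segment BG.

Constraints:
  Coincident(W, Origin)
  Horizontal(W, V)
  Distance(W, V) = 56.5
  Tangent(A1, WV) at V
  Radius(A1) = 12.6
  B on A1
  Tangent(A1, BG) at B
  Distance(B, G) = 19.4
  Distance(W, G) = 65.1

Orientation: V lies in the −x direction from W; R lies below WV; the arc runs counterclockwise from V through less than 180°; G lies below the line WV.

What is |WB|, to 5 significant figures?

69.476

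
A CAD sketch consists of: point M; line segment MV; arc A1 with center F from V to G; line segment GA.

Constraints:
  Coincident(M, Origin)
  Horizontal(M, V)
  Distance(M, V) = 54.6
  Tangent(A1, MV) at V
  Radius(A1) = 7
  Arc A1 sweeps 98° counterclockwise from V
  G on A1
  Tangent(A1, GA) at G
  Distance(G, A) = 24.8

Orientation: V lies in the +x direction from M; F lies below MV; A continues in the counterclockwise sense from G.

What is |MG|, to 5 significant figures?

48.331

Since A1 is tangent to MV there, FV ⟂ MV, so F = V + (0, -7) = (54.600, -7.0000). On A1, V sits at bearing 90° from F; a 98° counterclockwise sweep puts G at bearing 188°, so G = F + 7.0·(cos 188°, sin 188°) = (47.668, -7.9742). Then |MG| = |G − M| = 48.331.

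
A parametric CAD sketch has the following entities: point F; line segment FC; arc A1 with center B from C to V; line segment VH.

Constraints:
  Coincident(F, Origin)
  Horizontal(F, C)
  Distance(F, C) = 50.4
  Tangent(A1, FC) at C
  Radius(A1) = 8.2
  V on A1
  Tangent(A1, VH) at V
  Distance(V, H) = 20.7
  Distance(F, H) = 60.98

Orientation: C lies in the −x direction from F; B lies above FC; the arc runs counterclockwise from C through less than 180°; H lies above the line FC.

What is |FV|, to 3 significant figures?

44.8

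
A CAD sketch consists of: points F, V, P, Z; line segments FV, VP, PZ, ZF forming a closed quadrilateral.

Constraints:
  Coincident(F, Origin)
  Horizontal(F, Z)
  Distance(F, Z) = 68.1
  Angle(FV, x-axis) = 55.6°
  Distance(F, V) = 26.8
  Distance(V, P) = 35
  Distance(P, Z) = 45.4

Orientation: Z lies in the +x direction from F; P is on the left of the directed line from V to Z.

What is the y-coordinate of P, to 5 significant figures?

39.413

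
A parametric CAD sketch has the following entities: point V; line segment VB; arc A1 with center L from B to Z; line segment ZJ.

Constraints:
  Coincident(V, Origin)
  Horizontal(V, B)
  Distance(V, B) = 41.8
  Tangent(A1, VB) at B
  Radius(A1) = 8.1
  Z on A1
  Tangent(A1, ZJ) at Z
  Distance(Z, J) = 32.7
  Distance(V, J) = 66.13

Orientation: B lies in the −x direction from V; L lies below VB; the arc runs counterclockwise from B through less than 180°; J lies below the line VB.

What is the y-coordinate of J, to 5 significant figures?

-39.986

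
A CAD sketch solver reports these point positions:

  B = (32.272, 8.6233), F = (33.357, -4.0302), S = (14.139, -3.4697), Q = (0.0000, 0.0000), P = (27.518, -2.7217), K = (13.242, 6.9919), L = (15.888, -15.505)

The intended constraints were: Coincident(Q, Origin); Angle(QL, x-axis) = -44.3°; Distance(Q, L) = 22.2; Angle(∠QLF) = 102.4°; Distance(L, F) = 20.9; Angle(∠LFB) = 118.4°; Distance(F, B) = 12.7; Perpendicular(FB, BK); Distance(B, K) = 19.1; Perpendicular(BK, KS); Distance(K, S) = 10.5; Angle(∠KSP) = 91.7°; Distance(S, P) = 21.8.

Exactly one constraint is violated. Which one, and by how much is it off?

Distance(S, P) = 21.8 — off by 8.40.

Q = (0.00, 0.00) ✓; QL at -44.30° ✓; |QL| = 22.20 ✓; ∠QLF = 102.4° ✓; |LF| = 20.90 ✓; ∠LFB = 118.4° ✓; |FB| = 12.70 ✓; ∠(FB, BK) = 90.00° ✓; |BK| = 19.10 ✓; ∠(BK, KS) = 90.00° ✓; |KS| = 10.50 ✓; ∠KSP = 91.70° ✓; |SP| = 13.40 ✗.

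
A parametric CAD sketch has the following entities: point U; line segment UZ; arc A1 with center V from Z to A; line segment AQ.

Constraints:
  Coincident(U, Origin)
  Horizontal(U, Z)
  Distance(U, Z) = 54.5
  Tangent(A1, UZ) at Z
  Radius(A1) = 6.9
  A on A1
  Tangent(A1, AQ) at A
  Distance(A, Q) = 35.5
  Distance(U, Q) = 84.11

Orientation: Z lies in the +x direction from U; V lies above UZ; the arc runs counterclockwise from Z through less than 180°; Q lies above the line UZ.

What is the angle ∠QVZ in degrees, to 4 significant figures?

143.4°

U is at the origin; U and Z share the same y with |UZ| = 54.5 and Z on the +x side, so Z = (54.50, 0.000). Tangency of A1 to UZ means the radius VZ is perpendicular to UZ, so V = Z + (0, 6.9) = (54.50, 6.900). Since VA ⟂ AQ (tangency), |VQ| = √(6.9² + 35.5²) = 36.16 regardless of where A sits on A1. So Q lies on both circle(U, 84.11) and circle(V, 36.16); the above-UZ intersection is Q = (76.04, 35.95). A is the foot of the tangent from Q: A = (60.72, 3.923).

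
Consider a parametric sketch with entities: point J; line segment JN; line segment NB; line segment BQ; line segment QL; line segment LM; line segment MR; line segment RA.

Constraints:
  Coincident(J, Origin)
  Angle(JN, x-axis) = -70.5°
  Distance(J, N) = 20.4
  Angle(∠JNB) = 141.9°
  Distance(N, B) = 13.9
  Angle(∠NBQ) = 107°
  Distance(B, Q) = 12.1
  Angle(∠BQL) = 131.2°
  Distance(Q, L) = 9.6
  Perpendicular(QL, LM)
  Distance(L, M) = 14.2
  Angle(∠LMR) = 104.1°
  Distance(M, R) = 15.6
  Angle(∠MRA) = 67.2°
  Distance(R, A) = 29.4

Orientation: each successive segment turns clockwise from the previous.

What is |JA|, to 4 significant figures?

43.64

J is at the origin; JN runs at -70.5° with length 20.4, so N = (6.810, -19.23). ∠JNB = 141.9° gives NB at -108.6° from the x-axis; with |NB| = 13.9, B = (2.376, -32.40). ∠NBQ = 107.0° gives BQ at 178.4° from the x-axis; with |BQ| = 12.1, Q = (-9.719, -32.07). ∠BQL = 131.2° gives QL at 129.6° from the x-axis; with |QL| = 9.6, L = (-15.84, -24.67). QL is perpendicular to LM, so LM runs at 39.60°; with |LM| = 14.2, M = (-4.897, -15.62). ∠LMR = 104.1° gives MR at -36.30° from the x-axis; with |MR| = 15.6, R = (7.675, -24.85). ∠MRA = 67.2° gives RA at -149.1° from the x-axis; with |RA| = 29.4, A = (-17.55, -39.95). Then |JA| = |A − J| = 43.64.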